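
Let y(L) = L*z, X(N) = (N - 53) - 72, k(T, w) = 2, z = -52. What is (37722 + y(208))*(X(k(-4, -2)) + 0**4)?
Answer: -3309438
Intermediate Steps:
X(N) = -125 + N (X(N) = (-53 + N) - 72 = -125 + N)
y(L) = -52*L (y(L) = L*(-52) = -52*L)
(37722 + y(208))*(X(k(-4, -2)) + 0**4) = (37722 - 52*208)*((-125 + 2) + 0**4) = (37722 - 10816)*(-123 + 0) = 26906*(-123) = -3309438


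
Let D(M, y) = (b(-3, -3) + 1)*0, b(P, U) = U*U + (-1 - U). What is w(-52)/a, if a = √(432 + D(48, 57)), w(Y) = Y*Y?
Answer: 676*√3/9 ≈ 130.10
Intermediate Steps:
b(P, U) = -1 + U² - U (b(P, U) = U² + (-1 - U) = -1 + U² - U)
D(M, y) = 0 (D(M, y) = ((-1 + (-3)² - 1*(-3)) + 1)*0 = ((-1 + 9 + 3) + 1)*0 = (11 + 1)*0 = 12*0 = 0)
w(Y) = Y²
a = 12*√3 (a = √(432 + 0) = √432 = 12*√3 ≈ 20.785)
w(-52)/a = (-52)²/((12*√3)) = 2704*(√3/36) = 676*√3/9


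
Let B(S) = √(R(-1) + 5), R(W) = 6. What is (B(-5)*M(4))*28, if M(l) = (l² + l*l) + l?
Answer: 1008*√11 ≈ 3343.2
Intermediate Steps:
B(S) = √11 (B(S) = √(6 + 5) = √11)
M(l) = l + 2*l² (M(l) = (l² + l²) + l = 2*l² + l = l + 2*l²)
(B(-5)*M(4))*28 = (√11*(4*(1 + 2*4)))*28 = (√11*(4*(1 + 8)))*28 = (√11*(4*9))*28 = (√11*36)*28 = (36*√11)*28 = 1008*√11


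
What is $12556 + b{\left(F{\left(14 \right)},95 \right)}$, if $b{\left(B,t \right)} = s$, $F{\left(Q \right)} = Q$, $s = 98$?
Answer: $12654$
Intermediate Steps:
$b{\left(B,t \right)} = 98$
$12556 + b{\left(F{\left(14 \right)},95 \right)} = 12556 + 98 = 12654$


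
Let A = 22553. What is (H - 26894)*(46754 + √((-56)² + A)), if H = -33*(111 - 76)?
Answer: -1311402946 - 28049*√25689 ≈ -1.3159e+9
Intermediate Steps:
H = -1155 (H = -33*35 = -1155)
(H - 26894)*(46754 + √((-56)² + A)) = (-1155 - 26894)*(46754 + √((-56)² + 22553)) = -28049*(46754 + √(3136 + 22553)) = -28049*(46754 + √25689) = -1311402946 - 28049*√25689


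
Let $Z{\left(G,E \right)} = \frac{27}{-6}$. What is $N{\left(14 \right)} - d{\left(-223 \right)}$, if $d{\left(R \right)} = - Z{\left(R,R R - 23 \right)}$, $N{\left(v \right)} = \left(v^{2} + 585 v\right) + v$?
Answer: $\frac{16791}{2} \approx 8395.5$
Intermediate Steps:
$Z{\left(G,E \right)} = - \frac{9}{2}$ ($Z{\left(G,E \right)} = 27 \left(- \frac{1}{6}\right) = - \frac{9}{2}$)
$N{\left(v \right)} = v^{2} + 586 v$
$d{\left(R \right)} = \frac{9}{2}$ ($d{\left(R \right)} = \left(-1\right) \left(- \frac{9}{2}\right) = \frac{9}{2}$)
$N{\left(14 \right)} - d{\left(-223 \right)} = 14 \left(586 + 14\right) - \frac{9}{2} = 14 \cdot 600 - \frac{9}{2} = 8400 - \frac{9}{2} = \frac{16791}{2}$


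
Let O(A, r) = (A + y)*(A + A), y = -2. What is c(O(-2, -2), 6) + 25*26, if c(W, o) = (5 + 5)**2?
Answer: 750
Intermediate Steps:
O(A, r) = 2*A*(-2 + A) (O(A, r) = (A - 2)*(A + A) = (-2 + A)*(2*A) = 2*A*(-2 + A))
c(W, o) = 100 (c(W, o) = 10**2 = 100)
c(O(-2, -2), 6) + 25*26 = 100 + 25*26 = 100 + 650 = 750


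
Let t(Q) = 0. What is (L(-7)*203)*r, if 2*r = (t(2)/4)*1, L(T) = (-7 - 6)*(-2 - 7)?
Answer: 0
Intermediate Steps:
L(T) = 117 (L(T) = -13*(-9) = 117)
r = 0 (r = ((0/4)*1)/2 = ((0*(1/4))*1)/2 = (0*1)/2 = (1/2)*0 = 0)
(L(-7)*203)*r = (117*203)*0 = 23751*0 = 0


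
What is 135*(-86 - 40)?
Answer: -17010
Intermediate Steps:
135*(-86 - 40) = 135*(-126) = -17010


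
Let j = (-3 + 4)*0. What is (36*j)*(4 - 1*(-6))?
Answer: 0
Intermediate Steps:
j = 0 (j = 1*0 = 0)
(36*j)*(4 - 1*(-6)) = (36*0)*(4 - 1*(-6)) = 0*(4 + 6) = 0*10 = 0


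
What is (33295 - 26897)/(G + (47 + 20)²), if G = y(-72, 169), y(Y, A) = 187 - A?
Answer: 6398/4507 ≈ 1.4196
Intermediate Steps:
G = 18 (G = 187 - 1*169 = 187 - 169 = 18)
(33295 - 26897)/(G + (47 + 20)²) = (33295 - 26897)/(18 + (47 + 20)²) = 6398/(18 + 67²) = 6398/(18 + 4489) = 6398/4507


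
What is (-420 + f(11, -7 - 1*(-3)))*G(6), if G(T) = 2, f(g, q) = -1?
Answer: -842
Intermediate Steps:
(-420 + f(11, -7 - 1*(-3)))*G(6) = (-420 - 1)*2 = -421*2 = -842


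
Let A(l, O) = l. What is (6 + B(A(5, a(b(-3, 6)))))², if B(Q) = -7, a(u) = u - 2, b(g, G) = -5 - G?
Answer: 1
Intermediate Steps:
a(u) = -2 + u
(6 + B(A(5, a(b(-3, 6)))))² = (6 - 7)² = (-1)² = 1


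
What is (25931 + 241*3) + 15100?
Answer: 41754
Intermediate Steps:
(25931 + 241*3) + 15100 = (25931 + 723) + 15100 = 26654 + 15100 = 41754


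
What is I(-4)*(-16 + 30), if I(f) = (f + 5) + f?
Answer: -42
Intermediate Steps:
I(f) = 5 + 2*f (I(f) = (5 + f) + f = 5 + 2*f)
I(-4)*(-16 + 30) = (5 + 2*(-4))*(-16 + 30) = (5 - 8)*14 = -3*14 = -42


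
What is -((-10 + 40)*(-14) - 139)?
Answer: 559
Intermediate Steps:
-((-10 + 40)*(-14) - 139) = -(30*(-14) - 139) = -(-420 - 139) = -1*(-559) = 559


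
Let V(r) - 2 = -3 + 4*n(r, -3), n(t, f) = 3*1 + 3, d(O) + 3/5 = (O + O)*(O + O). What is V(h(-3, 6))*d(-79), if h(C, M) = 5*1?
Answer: 2870791/5 ≈ 5.7416e+5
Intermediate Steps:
h(C, M) = 5
d(O) = -⅗ + 4*O² (d(O) = -⅗ + (O + O)*(O + O) = -⅗ + (2*O)*(2*O) = -⅗ + 4*O²)
n(t, f) = 6 (n(t, f) = 3 + 3 = 6)
V(r) = 23 (V(r) = 2 + (-3 + 4*6) = 2 + (-3 + 24) = 2 + 21 = 23)
V(h(-3, 6))*d(-79) = 23*(-⅗ + 4*(-79)²) = 23*(-⅗ + 4*6241) = 23*(-⅗ + 24964) = 23*(124817/5) = 2870791/5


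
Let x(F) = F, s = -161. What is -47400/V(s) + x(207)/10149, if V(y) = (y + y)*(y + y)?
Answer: -38300001/87690743 ≈ -0.43676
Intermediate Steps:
V(y) = 4*y² (V(y) = (2*y)*(2*y) = 4*y²)
-47400/V(s) + x(207)/10149 = -47400/(4*(-161)²) + 207/10149 = -47400/(4*25921) + 207*(1/10149) = -47400/103684 + 69/3383 = -47400*1/103684 + 69/3383 = -11850/25921 + 69/3383 = -38300001/87690743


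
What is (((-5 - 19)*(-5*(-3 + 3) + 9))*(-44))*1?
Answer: 9504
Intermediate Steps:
(((-5 - 19)*(-5*(-3 + 3) + 9))*(-44))*1 = (-24*(-5*0 + 9)*(-44))*1 = (-24*(0 + 9)*(-44))*1 = (-24*9*(-44))*1 = -216*(-44)*1 = 9504*1 = 9504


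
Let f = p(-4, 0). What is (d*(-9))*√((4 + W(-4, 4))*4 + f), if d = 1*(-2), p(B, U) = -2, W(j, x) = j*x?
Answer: 90*I*√2 ≈ 127.28*I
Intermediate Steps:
f = -2
d = -2
(d*(-9))*√((4 + W(-4, 4))*4 + f) = (-2*(-9))*√((4 - 4*4)*4 - 2) = 18*√((4 - 16)*4 - 2) = 18*√(-12*4 - 2) = 18*√(-48 - 2) = 18*√(-50) = 18*(5*I*√2) = 90*I*√2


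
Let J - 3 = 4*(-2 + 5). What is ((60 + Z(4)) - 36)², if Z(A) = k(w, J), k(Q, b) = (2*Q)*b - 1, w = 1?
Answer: 2809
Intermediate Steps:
J = 15 (J = 3 + 4*(-2 + 5) = 3 + 4*3 = 3 + 12 = 15)
k(Q, b) = -1 + 2*Q*b (k(Q, b) = 2*Q*b - 1 = -1 + 2*Q*b)
Z(A) = 29 (Z(A) = -1 + 2*1*15 = -1 + 30 = 29)
((60 + Z(4)) - 36)² = ((60 + 29) - 36)² = (89 - 36)² = 53² = 2809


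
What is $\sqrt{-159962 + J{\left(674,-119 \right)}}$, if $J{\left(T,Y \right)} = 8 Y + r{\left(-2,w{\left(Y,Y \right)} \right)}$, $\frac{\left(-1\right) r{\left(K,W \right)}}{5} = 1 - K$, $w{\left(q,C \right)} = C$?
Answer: $3 i \sqrt{17881} \approx 401.16 i$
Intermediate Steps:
$r{\left(K,W \right)} = -5 + 5 K$ ($r{\left(K,W \right)} = - 5 \left(1 - K\right) = -5 + 5 K$)
$J{\left(T,Y \right)} = -15 + 8 Y$ ($J{\left(T,Y \right)} = 8 Y + \left(-5 + 5 \left(-2\right)\right) = 8 Y - 15 = -15 + 8 Y$)
$\sqrt{-159962 + J{\left(674,-119 \right)}} = \sqrt{-159962 + \left(-15 + 8 \left(-119\right)\right)} = \sqrt{-159962 - 967} = \sqrt{-160929} = 3 i \sqrt{17881}$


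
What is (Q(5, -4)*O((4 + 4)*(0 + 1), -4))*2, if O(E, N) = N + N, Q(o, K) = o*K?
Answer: 320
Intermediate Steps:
Q(o, K) = K*o
O(E, N) = 2*N
(Q(5, -4)*O((4 + 4)*(0 + 1), -4))*2 = ((-4*5)*(2*(-4)))*2 = -20*(-8)*2 = 160*2 = 320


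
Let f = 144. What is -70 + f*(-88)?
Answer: -12742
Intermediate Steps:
-70 + f*(-88) = -70 + 144*(-88) = -70 - 12672 = -12742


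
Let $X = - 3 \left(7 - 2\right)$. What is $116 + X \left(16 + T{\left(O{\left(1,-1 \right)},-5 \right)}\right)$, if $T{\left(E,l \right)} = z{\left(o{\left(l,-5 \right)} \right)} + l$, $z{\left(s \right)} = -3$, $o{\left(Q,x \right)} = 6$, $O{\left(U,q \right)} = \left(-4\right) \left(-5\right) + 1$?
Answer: $-4$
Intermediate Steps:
$O{\left(U,q \right)} = 21$ ($O{\left(U,q \right)} = 20 + 1 = 21$)
$X = -15$ ($X = \left(-3\right) 5 = -15$)
$T{\left(E,l \right)} = -3 + l$
$116 + X \left(16 + T{\left(O{\left(1,-1 \right)},-5 \right)}\right) = 116 - 15 \left(16 - 8\right) = 116 - 120 = -4$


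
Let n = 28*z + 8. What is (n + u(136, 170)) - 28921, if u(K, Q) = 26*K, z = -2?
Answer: -25433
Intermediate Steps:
n = -48 (n = 28*(-2) + 8 = -56 + 8 = -48)
(n + u(136, 170)) - 28921 = (-48 + 26*136) - 28921 = (-48 + 3536) - 28921 = 3488 - 28921 = -25433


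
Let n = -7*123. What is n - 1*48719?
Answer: -49580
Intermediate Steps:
n = -861
n - 1*48719 = -861 - 1*48719 = -861 - 48719 = -49580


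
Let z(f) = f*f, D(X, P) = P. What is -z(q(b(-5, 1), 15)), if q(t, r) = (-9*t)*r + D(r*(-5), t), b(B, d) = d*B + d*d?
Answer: -287296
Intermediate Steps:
b(B, d) = d² + B*d (b(B, d) = B*d + d² = d² + B*d)
q(t, r) = t - 9*r*t (q(t, r) = (-9*t)*r + t = -9*r*t + t = t - 9*r*t)
z(f) = f²
-z(q(b(-5, 1), 15)) = -((1*(-5 + 1))*(1 - 9*15))² = -((1*(-4))*(1 - 135))² = -(-4*(-134))² = -1*536² = -1*287296 = -287296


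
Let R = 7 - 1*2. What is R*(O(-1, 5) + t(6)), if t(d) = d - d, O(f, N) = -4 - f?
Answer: -15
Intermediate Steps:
R = 5 (R = 7 - 2 = 5)
t(d) = 0
R*(O(-1, 5) + t(6)) = 5*((-4 - 1*(-1)) + 0) = 5*((-4 + 1) + 0) = 5*(-3 + 0) = 5*(-3) = -15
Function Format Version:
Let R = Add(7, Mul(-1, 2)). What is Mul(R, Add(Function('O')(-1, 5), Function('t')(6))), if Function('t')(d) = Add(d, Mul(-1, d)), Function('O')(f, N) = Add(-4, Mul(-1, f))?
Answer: -15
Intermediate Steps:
R = 5 (R = Add(7, -2) = 5)
Function('t')(d) = 0
Mul(R, Add(Function('O')(-1, 5), Function('t')(6))) = Mul(5, Add(Add(-4, Mul(-1, -1)), 0)) = Mul(5, Add(Add(-4, 1), 0)) = Mul(5, Add(-3, 0)) = Mul(5, -3) = -15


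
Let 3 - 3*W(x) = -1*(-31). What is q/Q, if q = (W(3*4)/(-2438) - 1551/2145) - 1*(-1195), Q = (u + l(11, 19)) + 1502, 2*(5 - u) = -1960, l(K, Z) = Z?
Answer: 141943253/297844365 ≈ 0.47657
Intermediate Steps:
W(x) = -28/3 (W(x) = 1 - (-1)*(-31)/3 = 1 - ⅓*31 = 1 - 31/3 = -28/3)
u = 985 (u = 5 - ½*(-1960) = 5 + 980 = 985)
Q = 2506 (Q = (985 + 19) + 1502 = 1004 + 1502 = 2506)
q = 283886506/237705 (q = (-28/3/(-2438) - 1551/2145) - 1*(-1195) = (-28/3*(-1/2438) - 1551*1/2145) + 1195 = (14/3657 - 47/65) + 1195 = -170969/237705 + 1195 = 283886506/237705 ≈ 1194.3)
q/Q = (283886506/237705)/2506 = (283886506/237705)*(1/2506) = 141943253/297844365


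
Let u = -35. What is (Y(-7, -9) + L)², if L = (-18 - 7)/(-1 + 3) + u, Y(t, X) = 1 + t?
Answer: 11449/4 ≈ 2862.3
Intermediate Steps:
L = -95/2 (L = (-18 - 7)/(-1 + 3) - 35 = -25/2 - 35 = -95/2 ≈ -47.500)
(Y(-7, -9) + L)² = ((1 - 7) - 95/2)² = (-6 - 95/2)² = (-107/2)² = 11449/4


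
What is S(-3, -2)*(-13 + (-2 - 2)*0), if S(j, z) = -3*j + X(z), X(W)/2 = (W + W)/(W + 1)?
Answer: -221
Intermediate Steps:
X(W) = 4*W/(1 + W) (X(W) = 2*((W + W)/(W + 1)) = 2*((2*W)/(1 + W)) = 2*(2*W/(1 + W)) = 4*W/(1 + W))
S(j, z) = -3*j + 4*z/(1 + z)
S(-3, -2)*(-13 + (-2 - 2)*0) = ((4*(-2) - 3*(-3)*(1 - 2))/(1 - 2))*(-13 + (-2 - 2)*0) = ((-8 - 3*(-3)*(-1))/(-1))*(-13 - 4*0) = (-(-8 - 9))*(-13 + 0) = -1*(-17)*(-13) = 17*(-13) = -221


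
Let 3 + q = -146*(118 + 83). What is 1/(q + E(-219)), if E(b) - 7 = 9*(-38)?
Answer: -1/29684 ≈ -3.3688e-5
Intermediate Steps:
E(b) = -335 (E(b) = 7 + 9*(-38) = 7 - 342 = -335)
q = -29349 (q = -3 - 146*(118 + 83) = -3 - 146*201 = -3 - 29346 = -29349)
1/(q + E(-219)) = 1/(-29349 - 335) = 1/(-29684) = -1/29684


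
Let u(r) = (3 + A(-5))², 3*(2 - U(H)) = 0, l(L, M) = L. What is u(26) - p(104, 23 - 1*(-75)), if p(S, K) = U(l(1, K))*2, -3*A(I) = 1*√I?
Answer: 40/9 - 2*I*√5 ≈ 4.4444 - 4.4721*I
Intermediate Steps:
U(H) = 2 (U(H) = 2 - ⅓*0 = 2 + 0 = 2)
A(I) = -√I/3
p(S, K) = 4 (p(S, K) = 2*2 = 4)
u(r) = (3 - I*√5/3)²
u(26) - p(104, 23 - 1*(-75)) = (9 - I*√5)²/9 - 1*4 = (9 - I*√5)²/9 - 4 = -4 + (9 - I*√5)²/9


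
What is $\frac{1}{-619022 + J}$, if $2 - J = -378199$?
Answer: $- \frac{1}{240821} \approx -4.1525 \cdot 10^{-6}$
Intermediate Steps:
$J = 378201$ ($J = 2 - -378199 = 2 + 378199 = 378201$)
$\frac{1}{-619022 + J} = \frac{1}{-619022 + 378201} = \frac{1}{-240821} = - \frac{1}{240821}$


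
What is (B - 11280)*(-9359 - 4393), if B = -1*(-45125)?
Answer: -465436440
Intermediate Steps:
B = 45125
(B - 11280)*(-9359 - 4393) = (45125 - 11280)*(-9359 - 4393) = 33845*(-13752) = -465436440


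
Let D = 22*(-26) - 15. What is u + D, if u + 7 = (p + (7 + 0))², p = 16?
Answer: -65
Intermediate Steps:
u = 522 (u = -7 + (16 + (7 + 0))² = -7 + (16 + 7)² = -7 + 23² = -7 + 529 = 522)
D = -587 (D = -572 - 15 = -587)
u + D = 522 - 587 = -65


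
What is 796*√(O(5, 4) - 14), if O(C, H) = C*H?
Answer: 796*√6 ≈ 1949.8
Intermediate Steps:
796*√(O(5, 4) - 14) = 796*√(5*4 - 14) = 796*√(20 - 14) = 796*√6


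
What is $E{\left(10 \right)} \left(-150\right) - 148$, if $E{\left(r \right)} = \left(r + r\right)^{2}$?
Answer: $-60148$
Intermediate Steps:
$E{\left(r \right)} = 4 r^{2}$ ($E{\left(r \right)} = \left(2 r\right)^{2} = 4 r^{2}$)
$E{\left(10 \right)} \left(-150\right) - 148 = 4 \cdot 10^{2} \left(-150\right) - 148 = 4 \cdot 100 \left(-150\right) - 148 = 400 \left(-150\right) - 148 = -60000 - 148 = -60148$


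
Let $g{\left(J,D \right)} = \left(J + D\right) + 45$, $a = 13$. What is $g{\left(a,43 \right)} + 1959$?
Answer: $2060$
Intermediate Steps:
$g{\left(J,D \right)} = 45 + D + J$ ($g{\left(J,D \right)} = \left(D + J\right) + 45 = 45 + D + J$)
$g{\left(a,43 \right)} + 1959 = \left(45 + 43 + 13\right) + 1959 = 101 + 1959 = 2060$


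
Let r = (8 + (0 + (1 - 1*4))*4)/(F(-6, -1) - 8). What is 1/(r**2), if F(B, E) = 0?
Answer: 4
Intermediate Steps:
r = 1/2 (r = (8 + (0 + (1 - 1*4))*4)/(0 - 8) = (8 + (0 + (1 - 4))*4)/(-8) = (8 + (0 - 3)*4)*(-1/8) = (8 - 3*4)*(-1/8) = (8 - 12)*(-1/8) = -4*(-1/8) = 1/2 ≈ 0.50000)
1/(r**2) = 1/((1/2)**2) = 1/(1/4) = 4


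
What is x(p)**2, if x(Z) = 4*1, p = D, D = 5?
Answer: 16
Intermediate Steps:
p = 5
x(Z) = 4
x(p)**2 = 4**2 = 16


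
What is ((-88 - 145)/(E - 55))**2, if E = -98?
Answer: 54289/23409 ≈ 2.3191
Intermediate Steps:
((-88 - 145)/(E - 55))**2 = ((-88 - 145)/(-98 - 55))**2 = (-233/(-153))**2 = (-233*(-1/153))**2 = (233/153)**2 = 54289/23409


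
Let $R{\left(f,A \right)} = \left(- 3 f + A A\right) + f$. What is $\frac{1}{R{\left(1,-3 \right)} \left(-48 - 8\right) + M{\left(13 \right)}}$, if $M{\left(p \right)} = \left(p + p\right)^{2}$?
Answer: $\frac{1}{284} \approx 0.0035211$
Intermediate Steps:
$M{\left(p \right)} = 4 p^{2}$ ($M{\left(p \right)} = \left(2 p\right)^{2} = 4 p^{2}$)
$R{\left(f,A \right)} = A^{2} - 2 f$ ($R{\left(f,A \right)} = \left(- 3 f + A^{2}\right) + f = \left(A^{2} - 3 f\right) + f = A^{2} - 2 f$)
$\frac{1}{R{\left(1,-3 \right)} \left(-48 - 8\right) + M{\left(13 \right)}} = \frac{1}{\left(\left(-3\right)^{2} - 2\right) \left(-48 - 8\right) + 4 \cdot 13^{2}} = \frac{1}{\left(9 - 2\right) \left(-56\right) + 4 \cdot 169} = \frac{1}{7 \left(-56\right) + 676} = \frac{1}{-392 + 676} = \frac{1}{284}$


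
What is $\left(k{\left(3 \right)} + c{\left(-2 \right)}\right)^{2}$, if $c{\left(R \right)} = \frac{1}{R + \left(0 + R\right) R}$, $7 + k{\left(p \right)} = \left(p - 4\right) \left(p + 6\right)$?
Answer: $\frac{961}{4} \approx 240.25$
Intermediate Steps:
$k{\left(p \right)} = -7 + \left(-4 + p\right) \left(6 + p\right)$ ($k{\left(p \right)} = -7 + \left(p - 4\right) \left(p + 6\right) = -7 + \left(-4 + p\right) \left(6 + p\right)$)
$c{\left(R \right)} = \frac{1}{R + R^{2}}$ ($c{\left(R \right)} = \frac{1}{R + R R} = \frac{1}{R + R^{2}}$)
$\left(k{\left(3 \right)} + c{\left(-2 \right)}\right)^{2} = \left(\left(-31 + 3^{2} + 2 \cdot 3\right) + \frac{1}{\left(-2\right) \left(1 - 2\right)}\right)^{2} = \left(\left(-31 + 9 + 6\right) - \frac{1}{2 \left(-1\right)}\right)^{2} = \left(-16 - - \frac{1}{2}\right)^{2} = \left(-16 + \frac{1}{2}\right)^{2} = \left(- \frac{31}{2}\right)^{2} = \frac{961}{4}$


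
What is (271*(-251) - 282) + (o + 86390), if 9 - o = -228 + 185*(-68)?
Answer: 30904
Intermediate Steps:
o = 12817 (o = 9 - (-228 + 185*(-68)) = 9 - (-228 - 12580) = 9 - 1*(-12808) = 9 + 12808 = 12817)
(271*(-251) - 282) + (o + 86390) = (271*(-251) - 282) + (12817 + 86390) = (-68021 - 282) + 99207 = -68303 + 99207 = 30904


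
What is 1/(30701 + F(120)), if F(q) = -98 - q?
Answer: 1/30483 ≈ 3.2805e-5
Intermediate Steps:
1/(30701 + F(120)) = 1/(30701 + (-98 - 1*120)) = 1/(30701 + (-98 - 120)) = 1/(30701 - 218) = 1/30483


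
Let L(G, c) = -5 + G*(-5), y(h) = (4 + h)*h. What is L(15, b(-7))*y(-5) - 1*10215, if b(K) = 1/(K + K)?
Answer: -10615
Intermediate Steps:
b(K) = 1/(2*K)
y(h) = h*(4 + h)
L(G, c) = -5 - 5*G
L(15, b(-7))*y(-5) - 1*10215 = (-5 - 5*15)*(-5*(4 - 5)) - 1*10215 = (-5 - 75)*(-5*(-1)) - 10215 = -80*5 - 10215 = -400 - 10215 = -10615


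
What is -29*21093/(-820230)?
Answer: 203899/273410 ≈ 0.74576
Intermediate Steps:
-29*21093/(-820230) = -611697*(-1/820230) = 203899/273410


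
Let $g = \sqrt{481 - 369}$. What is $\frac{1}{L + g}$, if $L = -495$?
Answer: $- \frac{495}{244913} - \frac{4 \sqrt{7}}{244913} \approx -0.0020643$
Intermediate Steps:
$g = 4 \sqrt{7}$ ($g = \sqrt{112} = 4 \sqrt{7} \approx 10.583$)
$\frac{1}{L + g} = \frac{1}{-495 + 4 \sqrt{7}}$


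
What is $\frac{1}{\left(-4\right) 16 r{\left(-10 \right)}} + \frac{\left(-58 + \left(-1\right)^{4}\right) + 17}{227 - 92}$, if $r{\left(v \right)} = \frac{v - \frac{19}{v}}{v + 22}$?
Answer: $- \frac{59}{216} \approx -0.27315$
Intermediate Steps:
$r{\left(v \right)} = \frac{v - \frac{19}{v}}{22 + v}$
$\frac{1}{\left(-4\right) 16 r{\left(-10 \right)}} + \frac{\left(-58 + \left(-1\right)^{4}\right) + 17}{227 - 92} = \frac{1}{\left(-4\right) 16 \frac{-19 + \left(-10\right)^{2}}{\left(-10\right) \left(22 - 10\right)}} + \frac{\left(-58 + \left(-1\right)^{4}\right) + 17}{227 - 92} = \frac{1}{\left(-64\right) \left(- \frac{-19 + 100}{10 \cdot 12}\right)} + \frac{\left(-58 + 1\right) + 17}{227 - 92} = - \frac{1}{64 \left(\left(- \frac{1}{10}\right) \frac{1}{12} \cdot 81\right)} + \frac{-57 + 17}{135} = - \frac{1}{64 \left(- \frac{27}{40}\right)} - \frac{8}{27} = \left(- \frac{1}{64}\right) \left(- \frac{40}{27}\right) - \frac{8}{27} = \frac{5}{216} - \frac{8}{27} = - \frac{59}{216}$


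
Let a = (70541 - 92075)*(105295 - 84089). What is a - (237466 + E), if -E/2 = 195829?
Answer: -456495812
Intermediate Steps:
E = -391658 (E = -2*195829 = -391658)
a = -456650004 (a = -21534*21206 = -456650004)
a - (237466 + E) = -456650004 - (237466 - 391658) = -456650004 - 1*(-154192) = -456650004 + 154192 = -456495812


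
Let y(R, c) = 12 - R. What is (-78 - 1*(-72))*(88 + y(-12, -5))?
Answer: -672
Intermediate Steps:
(-78 - 1*(-72))*(88 + y(-12, -5)) = (-78 - 1*(-72))*(88 + (12 - 1*(-12))) = (-78 + 72)*(88 + (12 + 12)) = -6*(88 + 24) = -6*112 = -672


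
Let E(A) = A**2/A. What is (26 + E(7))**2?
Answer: 1089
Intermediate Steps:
E(A) = A
(26 + E(7))**2 = (26 + 7)**2 = 33**2 = 1089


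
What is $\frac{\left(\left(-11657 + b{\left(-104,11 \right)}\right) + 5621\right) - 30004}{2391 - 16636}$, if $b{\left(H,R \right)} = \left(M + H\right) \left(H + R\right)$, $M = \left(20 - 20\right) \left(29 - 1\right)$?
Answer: $\frac{26368}{14245} \approx 1.851$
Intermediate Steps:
$M = 0$ ($M = 0 \cdot 28 = 0$)
$b{\left(H,R \right)} = H \left(H + R\right)$ ($b{\left(H,R \right)} = \left(0 + H\right) \left(H + R\right) = H \left(H + R\right)$)
$\frac{\left(\left(-11657 + b{\left(-104,11 \right)}\right) + 5621\right) - 30004}{2391 - 16636} = \frac{\left(\left(-11657 - 104 \left(-104 + 11\right)\right) + 5621\right) - 30004}{2391 - 16636} = \frac{\left(\left(-11657 - -9672\right) + 5621\right) - 30004}{-14245} = \left(\left(\left(-11657 + 9672\right) + 5621\right) - 30004\right) \left(- \frac{1}{14245}\right) = \left(\left(-1985 + 5621\right) - 30004\right) \left(- \frac{1}{14245}\right) = \left(3636 - 30004\right) \left(- \frac{1}{14245}\right) = \left(-26368\right) \left(- \frac{1}{14245}\right) = \frac{26368}{14245}$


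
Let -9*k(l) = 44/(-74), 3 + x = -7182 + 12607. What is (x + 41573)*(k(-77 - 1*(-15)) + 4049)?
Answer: 21121730435/111 ≈ 1.9029e+8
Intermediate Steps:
x = 5422 (x = -3 + (-7182 + 12607) = -3 + 5425 = 5422)
k(l) = 22/333 (k(l) = -44/(9*(-74)) = -44*(-1)/(9*74) = -⅑*(-22/37) = 22/333)
(x + 41573)*(k(-77 - 1*(-15)) + 4049) = (5422 + 41573)*(22/333 + 4049) = 46995*(1348339/333) = 21121730435/111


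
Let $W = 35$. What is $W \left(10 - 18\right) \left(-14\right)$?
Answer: $3920$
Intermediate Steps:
$W \left(10 - 18\right) \left(-14\right) = 35 \left(10 - 18\right) \left(-14\right) = 35 \left(-8\right) \left(-14\right) = \left(-280\right) \left(-14\right) = 3920$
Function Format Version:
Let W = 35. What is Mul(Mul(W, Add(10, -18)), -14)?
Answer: 3920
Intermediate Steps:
Mul(Mul(W, Add(10, -18)), -14) = Mul(Mul(35, Add(10, -18)), -14) = Mul(Mul(35, -8), -14) = Mul(-280, -14) = 3920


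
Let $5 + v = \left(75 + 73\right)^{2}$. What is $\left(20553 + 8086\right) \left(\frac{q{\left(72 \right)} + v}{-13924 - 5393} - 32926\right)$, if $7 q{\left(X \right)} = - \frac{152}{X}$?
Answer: $- \frac{1147603872754196}{1216971} \approx -9.43 \cdot 10^{8}$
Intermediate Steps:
$v = 21899$ ($v = -5 + \left(75 + 73\right)^{2} = -5 + 148^{2} = -5 + 21904 = 21899$)
$q{\left(X \right)} = - \frac{152}{7 X}$ ($q{\left(X \right)} = \frac{\left(-152\right) \frac{1}{X}}{7} = - \frac{152}{7 X}$)
$\left(20553 + 8086\right) \left(\frac{q{\left(72 \right)} + v}{-13924 - 5393} - 32926\right) = \left(20553 + 8086\right) \left(\frac{- \frac{152}{7 \cdot 72} + 21899}{-13924 - 5393} - 32926\right) = 28639 \left(\frac{\left(- \frac{152}{7}\right) \frac{1}{72} + 21899}{-19317} - 32926\right) = 28639 \left(\left(- \frac{19}{63} + 21899\right) \left(- \frac{1}{19317}\right) - 32926\right) = 28639 \left(\frac{1379618}{63} \left(- \frac{1}{19317}\right) - 32926\right) = 28639 \left(- \frac{1379618}{1216971} - 32926\right) = 28639 \left(- \frac{40071366764}{1216971}\right) = - \frac{1147603872754196}{1216971}$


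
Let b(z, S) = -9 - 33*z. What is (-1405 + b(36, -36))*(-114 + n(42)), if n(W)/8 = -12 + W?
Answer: -327852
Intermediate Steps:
n(W) = -96 + 8*W (n(W) = 8*(-12 + W) = -96 + 8*W)
(-1405 + b(36, -36))*(-114 + n(42)) = (-1405 + (-9 - 33*36))*(-114 + (-96 + 8*42)) = (-1405 + (-9 - 1188))*(-114 + (-96 + 336)) = (-1405 - 1197)*(-114 + 240) = -2602*126 = -327852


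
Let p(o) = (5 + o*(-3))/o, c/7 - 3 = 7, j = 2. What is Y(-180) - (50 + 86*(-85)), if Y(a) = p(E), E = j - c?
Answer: 493471/68 ≈ 7256.9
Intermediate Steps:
c = 70 (c = 21 + 7*7 = 21 + 49 = 70)
E = -68 (E = 2 - 1*70 = 2 - 70 = -68)
p(o) = (5 - 3*o)/o
Y(a) = -209/68 (Y(a) = -3 + 5/(-68) = -3 + 5*(-1/68) = -3 - 5/68 = -209/68)
Y(-180) - (50 + 86*(-85)) = -209/68 - (50 + 86*(-85)) = -209/68 - (50 - 7310) = -209/68 - 1*(-7260) = -209/68 + 7260 = 493471/68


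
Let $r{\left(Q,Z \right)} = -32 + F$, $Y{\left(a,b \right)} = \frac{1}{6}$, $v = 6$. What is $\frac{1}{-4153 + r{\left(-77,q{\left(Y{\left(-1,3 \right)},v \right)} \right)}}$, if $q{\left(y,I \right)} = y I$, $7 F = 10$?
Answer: $- \frac{7}{29285} \approx -0.00023903$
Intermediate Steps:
$Y{\left(a,b \right)} = \frac{1}{6}$
$F = \frac{10}{7}$ ($F = \frac{1}{7} \cdot 10 = \frac{10}{7} \approx 1.4286$)
$q{\left(y,I \right)} = I y$
$r{\left(Q,Z \right)} = - \frac{214}{7}$ ($r{\left(Q,Z \right)} = -32 + \frac{10}{7} = - \frac{214}{7}$)
$\frac{1}{-4153 + r{\left(-77,q{\left(Y{\left(-1,3 \right)},v \right)} \right)}} = \frac{1}{-4153 - \frac{214}{7}} = \frac{1}{- \frac{29285}{7}} = - \frac{7}{29285}$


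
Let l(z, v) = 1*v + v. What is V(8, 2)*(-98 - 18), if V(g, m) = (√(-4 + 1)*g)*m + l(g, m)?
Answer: -464 - 1856*I*√3 ≈ -464.0 - 3214.7*I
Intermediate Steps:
l(z, v) = 2*v (l(z, v) = v + v = 2*v)
V(g, m) = 2*m + I*g*m*√3 (V(g, m) = (√(-4 + 1)*g)*m + 2*m = (√(-3)*g)*m + 2*m = ((I*√3)*g)*m + 2*m = (I*g*√3)*m + 2*m = I*g*m*√3 + 2*m = 2*m + I*g*m*√3)
V(8, 2)*(-98 - 18) = (2*(2 + I*8*√3))*(-98 - 18) = (2*(2 + 8*I*√3))*(-116) = (4 + 16*I*√3)*(-116) = -464 - 1856*I*√3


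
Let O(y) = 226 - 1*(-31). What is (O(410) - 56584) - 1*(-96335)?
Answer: 40008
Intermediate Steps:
O(y) = 257 (O(y) = 226 + 31 = 257)
(O(410) - 56584) - 1*(-96335) = (257 - 56584) - 1*(-96335) = -56327 + 96335 = 40008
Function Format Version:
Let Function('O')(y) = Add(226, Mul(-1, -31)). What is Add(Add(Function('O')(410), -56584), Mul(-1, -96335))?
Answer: 40008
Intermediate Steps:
Function('O')(y) = 257 (Function('O')(y) = Add(226, 31) = 257)
Add(Add(Function('O')(410), -56584), Mul(-1, -96335)) = Add(Add(257, -56584), Mul(-1, -96335)) = Add(-56327, 96335) = 40008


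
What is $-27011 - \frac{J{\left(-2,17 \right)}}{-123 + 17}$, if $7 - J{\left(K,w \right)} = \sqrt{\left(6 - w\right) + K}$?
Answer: $- \frac{2863159}{106} - \frac{i \sqrt{13}}{106} \approx -27011.0 - 0.034015 i$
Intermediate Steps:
$J{\left(K,w \right)} = 7 - \sqrt{6 + K - w}$ ($J{\left(K,w \right)} = 7 - \sqrt{\left(6 - w\right) + K} = 7 - \sqrt{6 + K - w}$)
$-27011 - \frac{J{\left(-2,17 \right)}}{-123 + 17} = -27011 - \frac{7 - \sqrt{6 - 2 - 17}}{-123 + 17} = -27011 - \frac{7 - \sqrt{6 - 2 - 17}}{-106} = -27011 - \left(7 - \sqrt{-13}\right) \left(- \frac{1}{106}\right) = -27011 - \left(7 - i \sqrt{13}\right) \left(- \frac{1}{106}\right) = -27011 - \left(- \frac{7}{106} + \frac{i \sqrt{13}}{106}\right) = -27011 + \left(\frac{7}{106} - \frac{i \sqrt{13}}{106}\right) = - \frac{2863159}{106} - \frac{i \sqrt{13}}{106}$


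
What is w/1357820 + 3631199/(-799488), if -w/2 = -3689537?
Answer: 242241621983/271390199040 ≈ 0.89260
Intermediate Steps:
w = 7379074 (w = -2*(-3689537) = 7379074)
w/1357820 + 3631199/(-799488) = 7379074/1357820 + 3631199/(-799488) = 7379074*(1/1357820) + 3631199*(-1/799488) = 3689537/678910 - 3631199/799488 = 242241621983/271390199040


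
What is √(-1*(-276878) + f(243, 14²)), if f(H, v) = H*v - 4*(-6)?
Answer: √324530 ≈ 569.68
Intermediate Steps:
f(H, v) = 24 + H*v (f(H, v) = H*v + 24 = 24 + H*v)
√(-1*(-276878) + f(243, 14²)) = √(-1*(-276878) + (24 + 243*14²)) = √(276878 + (24 + 243*196)) = √(276878 + (24 + 47628)) = √(276878 + 47652) = √324530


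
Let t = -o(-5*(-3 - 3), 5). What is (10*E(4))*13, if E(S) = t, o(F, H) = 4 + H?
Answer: -1170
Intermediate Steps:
t = -9 (t = -(4 + 5) = -1*9 = -9)
E(S) = -9
(10*E(4))*13 = (10*(-9))*13 = -90*13 = -1170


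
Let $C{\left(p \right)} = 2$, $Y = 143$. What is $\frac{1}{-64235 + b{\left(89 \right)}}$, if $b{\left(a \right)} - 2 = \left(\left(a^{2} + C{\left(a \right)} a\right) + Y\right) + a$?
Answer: $- \frac{1}{55902} \approx -1.7888 \cdot 10^{-5}$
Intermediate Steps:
$b{\left(a \right)} = 145 + a^{2} + 3 a$ ($b{\left(a \right)} = 2 + \left(\left(\left(a^{2} + 2 a\right) + 143\right) + a\right) = 2 + \left(\left(143 + a^{2} + 2 a\right) + a\right) = 2 + \left(143 + a^{2} + 3 a\right) = 145 + a^{2} + 3 a$)
$\frac{1}{-64235 + b{\left(89 \right)}} = \frac{1}{-64235 + \left(145 + 89^{2} + 3 \cdot 89\right)} = \frac{1}{-64235 + \left(145 + 7921 + 267\right)} = \frac{1}{-64235 + 8333} = \frac{1}{-55902} = - \frac{1}{55902}$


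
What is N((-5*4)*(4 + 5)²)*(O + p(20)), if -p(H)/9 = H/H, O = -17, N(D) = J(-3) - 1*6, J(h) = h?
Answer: 234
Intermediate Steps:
N(D) = -9 (N(D) = -3 - 1*6 = -3 - 6 = -9)
p(H) = -9 (p(H) = -9*H/H = -9*1 = -9)
N((-5*4)*(4 + 5)²)*(O + p(20)) = -9*(-17 - 9) = -9*(-26) = 234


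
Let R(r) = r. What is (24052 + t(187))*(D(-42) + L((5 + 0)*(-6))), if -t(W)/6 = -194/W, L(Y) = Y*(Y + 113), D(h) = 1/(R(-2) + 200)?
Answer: -1109018631436/18513 ≈ -5.9905e+7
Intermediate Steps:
D(h) = 1/198 (D(h) = 1/(-2 + 200) = 1/198)
L(Y) = Y*(113 + Y)
t(W) = 1164/W (t(W) = -(-1164)/W = 1164/W)
(24052 + t(187))*(D(-42) + L((5 + 0)*(-6))) = (24052 + 1164/187)*(1/198 + ((5 + 0)*(-6))*(113 + (5 + 0)*(-6))) = (24052 + 1164*(1/187))*(1/198 + (5*(-6))*(113 + 5*(-6))) = (24052 + 1164/187)*(1/198 - 30*(113 - 30)) = 4498888*(1/198 - 30*83)/187 = 4498888*(1/198 - 2490)/187 = (4498888/187)*(-493019/198) = -1109018631436/18513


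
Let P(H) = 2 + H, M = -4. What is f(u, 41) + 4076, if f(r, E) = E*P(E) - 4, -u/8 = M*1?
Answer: 5835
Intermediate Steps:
u = 32 (u = -(-32) = -8*(-4) = 32)
f(r, E) = -4 + E*(2 + E) (f(r, E) = E*(2 + E) - 4 = -4 + E*(2 + E))
f(u, 41) + 4076 = (-4 + 41*(2 + 41)) + 4076 = (-4 + 41*43) + 4076 = (-4 + 1763) + 4076 = 1759 + 4076 = 5835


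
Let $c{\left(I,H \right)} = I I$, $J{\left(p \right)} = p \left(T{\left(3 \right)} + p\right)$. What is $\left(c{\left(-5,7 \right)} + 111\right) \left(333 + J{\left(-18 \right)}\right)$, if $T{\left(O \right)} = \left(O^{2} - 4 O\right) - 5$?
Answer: $108936$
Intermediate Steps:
$T{\left(O \right)} = -5 + O^{2} - 4 O$
$J{\left(p \right)} = p \left(-8 + p\right)$ ($J{\left(p \right)} = p \left(\left(-5 + 3^{2} - 12\right) + p\right) = p \left(\left(-5 + 9 - 12\right) + p\right) = p \left(-8 + p\right)$)
$c{\left(I,H \right)} = I^{2}$
$\left(c{\left(-5,7 \right)} + 111\right) \left(333 + J{\left(-18 \right)}\right) = \left(\left(-5\right)^{2} + 111\right) \left(333 - 18 \left(-8 - 18\right)\right) = \left(25 + 111\right) \left(333 - -468\right) = 136 \left(333 + 468\right) = 136 \cdot 801 = 108936$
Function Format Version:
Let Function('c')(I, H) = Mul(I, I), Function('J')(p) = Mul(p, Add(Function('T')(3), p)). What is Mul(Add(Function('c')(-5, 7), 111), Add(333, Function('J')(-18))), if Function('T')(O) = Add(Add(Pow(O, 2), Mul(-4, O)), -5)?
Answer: 108936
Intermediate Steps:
Function('T')(O) = Add(-5, Pow(O, 2), Mul(-4, O))
Function('J')(p) = Mul(p, Add(-8, p)) (Function('J')(p) = Mul(p, Add(Add(-5, Pow(3, 2), Mul(-4, 3)), p)) = Mul(p, Add(Add(-5, 9, -12), p)) = Mul(p, Add(-8, p)))
Function('c')(I, H) = Pow(I, 2)
Mul(Add(Function('c')(-5, 7), 111), Add(333, Function('J')(-18))) = Mul(Add(Pow(-5, 2), 111), Add(333, Mul(-18, Add(-8, -18)))) = Mul(Add(25, 111), Add(333, Mul(-18, -26))) = Mul(136, Add(333, 468)) = Mul(136, 801) = 108936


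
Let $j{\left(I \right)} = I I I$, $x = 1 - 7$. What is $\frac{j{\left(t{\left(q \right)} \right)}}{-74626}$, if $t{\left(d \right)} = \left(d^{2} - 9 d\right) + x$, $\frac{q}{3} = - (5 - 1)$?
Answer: $- \frac{7443468}{37313} \approx -199.49$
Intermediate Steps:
$x = -6$ ($x = 1 - 7 = -6$)
$q = -12$ ($q = 3 \left(- (5 - 1)\right) = 3 \left(\left(-1\right) 4\right) = 3 \left(-4\right) = -12$)
$t{\left(d \right)} = -6 + d^{2} - 9 d$ ($t{\left(d \right)} = \left(d^{2} - 9 d\right) - 6 = -6 + d^{2} - 9 d$)
$j{\left(I \right)} = I^{3}$ ($j{\left(I \right)} = I^{2} I = I^{3}$)
$\frac{j{\left(t{\left(q \right)} \right)}}{-74626} = \frac{\left(-6 + \left(-12\right)^{2} - -108\right)^{3}}{-74626} = \left(-6 + 144 + 108\right)^{3} \left(- \frac{1}{74626}\right) = 246^{3} \left(- \frac{1}{74626}\right) = 14886936 \left(- \frac{1}{74626}\right) = - \frac{7443468}{37313}$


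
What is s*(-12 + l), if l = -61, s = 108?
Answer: -7884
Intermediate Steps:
s*(-12 + l) = 108*(-12 - 61) = 108*(-73) = -7884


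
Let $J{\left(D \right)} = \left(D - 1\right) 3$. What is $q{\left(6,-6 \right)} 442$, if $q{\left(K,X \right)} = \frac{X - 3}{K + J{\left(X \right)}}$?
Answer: $\frac{1326}{5} \approx 265.2$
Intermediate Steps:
$J{\left(D \right)} = -3 + 3 D$ ($J{\left(D \right)} = \left(-1 + D\right) 3 = -3 + 3 D$)
$q{\left(K,X \right)} = \frac{-3 + X}{-3 + K + 3 X}$ ($q{\left(K,X \right)} = \frac{X - 3}{K + \left(-3 + 3 X\right)} = \frac{-3 + X}{-3 + K + 3 X}$)
$q{\left(6,-6 \right)} 442 = \frac{-3 - 6}{-3 + 6 + 3 \left(-6\right)} 442 = \frac{1}{-3 + 6 - 18} \left(-9\right) 442 = \frac{1}{-15} \left(-9\right) 442 = \left(- \frac{1}{15}\right) \left(-9\right) 442 = \frac{3}{5} \cdot 442 = \frac{1326}{5}$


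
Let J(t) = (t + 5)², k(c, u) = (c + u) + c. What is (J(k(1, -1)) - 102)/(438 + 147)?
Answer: -22/195 ≈ -0.11282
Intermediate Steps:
k(c, u) = u + 2*c
J(t) = (5 + t)²
(J(k(1, -1)) - 102)/(438 + 147) = ((5 + (-1 + 2*1))² - 102)/(438 + 147) = ((5 + (-1 + 2))² - 102)/585 = ((5 + 1)² - 102)*(1/585) = (6² - 102)*(1/585) = (36 - 102)*(1/585) = -66*1/585 = -22/195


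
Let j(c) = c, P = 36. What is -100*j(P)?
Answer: -3600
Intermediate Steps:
-100*j(P) = -100*36 = -3600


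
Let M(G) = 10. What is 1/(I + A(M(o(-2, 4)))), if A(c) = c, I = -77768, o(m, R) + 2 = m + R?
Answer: -1/77758 ≈ -1.2860e-5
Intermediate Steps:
o(m, R) = -2 + R + m (o(m, R) = -2 + (m + R) = -2 + (R + m) = -2 + R + m)
1/(I + A(M(o(-2, 4)))) = 1/(-77768 + 10) = 1/(-77758) = -1/77758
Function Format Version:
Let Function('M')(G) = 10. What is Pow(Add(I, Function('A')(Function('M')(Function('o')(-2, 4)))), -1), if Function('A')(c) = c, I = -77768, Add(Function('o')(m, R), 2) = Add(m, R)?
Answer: Rational(-1, 77758) ≈ -1.2860e-5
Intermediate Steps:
Function('o')(m, R) = Add(-2, R, m) (Function('o')(m, R) = Add(-2, Add(m, R)) = Add(-2, Add(R, m)) = Add(-2, R, m))
Pow(Add(I, Function('A')(Function('M')(Function('o')(-2, 4)))), -1) = Pow(Add(-77768, 10), -1) = Pow(-77758, -1) = Rational(-1, 77758)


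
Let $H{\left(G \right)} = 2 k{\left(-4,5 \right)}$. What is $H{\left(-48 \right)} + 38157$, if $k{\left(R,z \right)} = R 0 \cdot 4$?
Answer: $38157$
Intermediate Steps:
$k{\left(R,z \right)} = 0$ ($k{\left(R,z \right)} = 0 \cdot 4 = 0$)
$H{\left(G \right)} = 0$ ($H{\left(G \right)} = 2 \cdot 0 = 0$)
$H{\left(-48 \right)} + 38157 = 0 + 38157 = 38157$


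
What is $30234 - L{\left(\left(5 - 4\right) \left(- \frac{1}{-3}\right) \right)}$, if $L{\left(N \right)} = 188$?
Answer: $30046$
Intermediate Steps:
$30234 - L{\left(\left(5 - 4\right) \left(- \frac{1}{-3}\right) \right)} = 30234 - 188 = 30046$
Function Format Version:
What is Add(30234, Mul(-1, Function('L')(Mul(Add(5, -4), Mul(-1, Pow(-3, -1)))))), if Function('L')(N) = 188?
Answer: 30046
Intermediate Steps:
Add(30234, Mul(-1, Function('L')(Mul(Add(5, -4), Mul(-1, Pow(-3, -1)))))) = Add(30234, Mul(-1, 188)) = Add(30234, -188) = 30046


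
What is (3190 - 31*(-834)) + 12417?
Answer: 41461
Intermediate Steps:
(3190 - 31*(-834)) + 12417 = (3190 + 25854) + 12417 = 29044 + 12417 = 41461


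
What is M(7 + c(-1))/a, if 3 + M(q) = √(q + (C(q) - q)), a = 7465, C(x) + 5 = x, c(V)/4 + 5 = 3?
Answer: -3/7465 + I*√6/7465 ≈ -0.00040188 + 0.00032813*I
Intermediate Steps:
c(V) = -8 (c(V) = -20 + 4*3 = -20 + 12 = -8)
C(x) = -5 + x
M(q) = -3 + √(-5 + q) (M(q) = -3 + √(q + ((-5 + q) - q)) = -3 + √(q - 5) = -3 + √(-5 + q))
M(7 + c(-1))/a = (-3 + √(-5 + (7 - 8)))/7465 = (-3 + √(-5 - 1))*(1/7465) = (-3 + √(-6))*(1/7465) = (-3 + I*√6)*(1/7465) = -3/7465 + I*√6/7465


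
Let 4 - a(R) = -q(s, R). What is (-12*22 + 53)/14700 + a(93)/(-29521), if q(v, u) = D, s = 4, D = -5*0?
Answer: -6287731/433958700 ≈ -0.014489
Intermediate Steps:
D = 0
q(v, u) = 0
a(R) = 4 (a(R) = 4 - (-1)*0 = 4 - 1*0 = 4 + 0 = 4)
(-12*22 + 53)/14700 + a(93)/(-29521) = (-12*22 + 53)/14700 + 4/(-29521) = (-264 + 53)*(1/14700) + 4*(-1/29521) = -211*1/14700 - 4/29521 = -211/14700 - 4/29521 = -6287731/433958700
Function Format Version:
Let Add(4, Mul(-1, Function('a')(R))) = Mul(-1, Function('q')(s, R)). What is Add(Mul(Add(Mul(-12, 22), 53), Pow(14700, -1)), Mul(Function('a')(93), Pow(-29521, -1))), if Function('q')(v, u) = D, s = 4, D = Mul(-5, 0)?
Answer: Rational(-6287731, 433958700) ≈ -0.014489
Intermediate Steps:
D = 0
Function('q')(v, u) = 0
Function('a')(R) = 4 (Function('a')(R) = Add(4, Mul(-1, Mul(-1, 0))) = Add(4, Mul(-1, 0)) = Add(4, 0) = 4)
Add(Mul(Add(Mul(-12, 22), 53), Pow(14700, -1)), Mul(Function('a')(93), Pow(-29521, -1))) = Add(Mul(Add(Mul(-12, 22), 53), Pow(14700, -1)), Mul(4, Pow(-29521, -1))) = Add(Mul(Add(-264, 53), Rational(1, 14700)), Mul(4, Rational(-1, 29521))) = Add(Mul(-211, Rational(1, 14700)), Rational(-4, 29521)) = Add(Rational(-211, 14700), Rational(-4, 29521)) = Rational(-6287731, 433958700)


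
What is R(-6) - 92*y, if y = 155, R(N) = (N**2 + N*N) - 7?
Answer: -14195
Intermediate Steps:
R(N) = -7 + 2*N**2 (R(N) = (N**2 + N**2) - 7 = 2*N**2 - 7 = -7 + 2*N**2)
R(-6) - 92*y = (-7 + 2*(-6)**2) - 92*155 = (-7 + 2*36) - 14260 = (-7 + 72) - 14260 = 65 - 14260 = -14195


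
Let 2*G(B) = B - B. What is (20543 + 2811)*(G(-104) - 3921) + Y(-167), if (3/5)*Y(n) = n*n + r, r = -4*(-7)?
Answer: -274573517/3 ≈ -9.1524e+7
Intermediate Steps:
G(B) = 0 (G(B) = (B - B)/2 = (1/2)*0 = 0)
r = 28
Y(n) = 140/3 + 5*n**2/3 (Y(n) = 5*(n*n + 28)/3 = 5*(n**2 + 28)/3 = 5*(28 + n**2)/3 = 140/3 + 5*n**2/3)
(20543 + 2811)*(G(-104) - 3921) + Y(-167) = (20543 + 2811)*(0 - 3921) + (140/3 + (5/3)*(-167)**2) = 23354*(-3921) + (140/3 + (5/3)*27889) = -91571034 + (140/3 + 139445/3) = -91571034 + 139585/3 = -274573517/3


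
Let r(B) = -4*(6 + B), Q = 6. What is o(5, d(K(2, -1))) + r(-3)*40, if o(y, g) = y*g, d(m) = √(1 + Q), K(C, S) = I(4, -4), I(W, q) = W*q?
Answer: -480 + 5*√7 ≈ -466.77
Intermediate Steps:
K(C, S) = -16 (K(C, S) = 4*(-4) = -16)
d(m) = √7 (d(m) = √(1 + 6) = √7)
o(y, g) = g*y
r(B) = -24 - 4*B
o(5, d(K(2, -1))) + r(-3)*40 = √7*5 + (-24 - 4*(-3))*40 = 5*√7 + (-24 + 12)*40 = 5*√7 - 12*40 = 5*√7 - 480 = -480 + 5*√7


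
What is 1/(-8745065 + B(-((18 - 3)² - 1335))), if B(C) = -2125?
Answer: -1/8747190 ≈ -1.1432e-7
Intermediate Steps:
1/(-8745065 + B(-((18 - 3)² - 1335))) = 1/(-8745065 - 2125) = 1/(-8747190) = -1/8747190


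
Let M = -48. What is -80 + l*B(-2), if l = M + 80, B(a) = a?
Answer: -144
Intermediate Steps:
l = 32 (l = -48 + 80 = 32)
-80 + l*B(-2) = -80 + 32*(-2) = -80 - 64 = -144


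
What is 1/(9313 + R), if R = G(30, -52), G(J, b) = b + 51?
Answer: 1/9312 ≈ 0.00010739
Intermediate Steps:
G(J, b) = 51 + b
R = -1 (R = 51 - 52 = -1)
1/(9313 + R) = 1/(9313 - 1) = 1/9312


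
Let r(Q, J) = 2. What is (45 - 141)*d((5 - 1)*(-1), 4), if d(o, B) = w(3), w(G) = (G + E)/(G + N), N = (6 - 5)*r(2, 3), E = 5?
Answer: -768/5 ≈ -153.60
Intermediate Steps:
N = 2 (N = (6 - 5)*2 = 1*2 = 2)
w(G) = (5 + G)/(2 + G) (w(G) = (G + 5)/(G + 2) = (5 + G)/(2 + G))
d(o, B) = 8/5 (d(o, B) = (5 + 3)/(2 + 3) = 8/5)
(45 - 141)*d((5 - 1)*(-1), 4) = (45 - 141)*(8/5) = -96*8/5 = -768/5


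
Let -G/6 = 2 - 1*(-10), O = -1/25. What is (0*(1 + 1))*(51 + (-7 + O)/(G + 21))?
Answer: 0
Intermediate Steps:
O = -1/25 (O = -1*1/25 = -1/25 ≈ -0.040000)
G = -72 (G = -6*(2 - 1*(-10)) = -6*(2 + 10) = -6*12 = -72)
(0*(1 + 1))*(51 + (-7 + O)/(G + 21)) = (0*(1 + 1))*(51 + (-7 - 1/25)/(-72 + 21)) = (0*2)*(51 - 176/25/(-51)) = 0*(51 - 176/25*(-1/51)) = 0*(51 + 176/1275) = 0*(65201/1275) = 0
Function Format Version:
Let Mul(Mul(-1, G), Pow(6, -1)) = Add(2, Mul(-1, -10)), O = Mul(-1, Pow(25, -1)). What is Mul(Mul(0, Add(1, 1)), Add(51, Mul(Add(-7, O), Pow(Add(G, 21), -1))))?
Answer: 0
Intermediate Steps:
O = Rational(-1, 25) (O = Mul(-1, Rational(1, 25)) = Rational(-1, 25) ≈ -0.040000)
G = -72 (G = Mul(-6, Add(2, Mul(-1, -10))) = Mul(-6, Add(2, 10)) = Mul(-6, 12) = -72)
Mul(Mul(0, Add(1, 1)), Add(51, Mul(Add(-7, O), Pow(Add(G, 21), -1)))) = Mul(Mul(0, Add(1, 1)), Add(51, Mul(Add(-7, Rational(-1, 25)), Pow(Add(-72, 21), -1)))) = Mul(Mul(0, 2), Add(51, Mul(Rational(-176, 25), Pow(-51, -1)))) = Mul(0, Add(51, Mul(Rational(-176, 25), Rational(-1, 51)))) = Mul(0, Add(51, Rational(176, 1275))) = Mul(0, Rational(65201, 1275)) = 0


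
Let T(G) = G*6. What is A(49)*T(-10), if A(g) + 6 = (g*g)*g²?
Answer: -345887700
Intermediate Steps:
T(G) = 6*G
A(g) = -6 + g⁴ (A(g) = -6 + (g*g)*g² = -6 + g²*g² = -6 + g⁴)
A(49)*T(-10) = (-6 + 49⁴)*(6*(-10)) = (-6 + 5764801)*(-60) = 5764795*(-60) = -345887700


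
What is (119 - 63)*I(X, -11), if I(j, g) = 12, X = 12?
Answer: 672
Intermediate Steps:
(119 - 63)*I(X, -11) = (119 - 63)*12 = 56*12 = 672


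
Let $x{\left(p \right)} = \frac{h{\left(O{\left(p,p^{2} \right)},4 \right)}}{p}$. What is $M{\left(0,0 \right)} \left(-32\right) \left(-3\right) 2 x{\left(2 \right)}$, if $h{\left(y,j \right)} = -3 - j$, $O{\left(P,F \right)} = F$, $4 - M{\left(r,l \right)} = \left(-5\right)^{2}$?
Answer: $14112$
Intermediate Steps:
$M{\left(r,l \right)} = -21$ ($M{\left(r,l \right)} = 4 - \left(-5\right)^{2} = 4 - 25 = -21$)
$x{\left(p \right)} = - \frac{7}{p}$ ($x{\left(p \right)} = \frac{-3 - 4}{p} = - \frac{7}{p}$)
$M{\left(0,0 \right)} \left(-32\right) \left(-3\right) 2 x{\left(2 \right)} = \left(-21\right) \left(-32\right) \left(-3\right) 2 \left(- \frac{7}{2}\right) = 672 \left(- 6 \left(\left(-7\right) \frac{1}{2}\right)\right) = 672 \left(\left(-6\right) \left(- \frac{7}{2}\right)\right) = 672 \cdot 21 = 14112$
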